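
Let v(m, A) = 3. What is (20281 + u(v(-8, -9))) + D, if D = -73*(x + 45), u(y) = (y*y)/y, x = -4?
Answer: 17291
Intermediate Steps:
u(y) = y (u(y) = y²/y = y)
D = -2993 (D = -73*(-4 + 45) = -73*41 = -2993)
(20281 + u(v(-8, -9))) + D = (20281 + 3) - 2993 = 20284 - 2993 = 17291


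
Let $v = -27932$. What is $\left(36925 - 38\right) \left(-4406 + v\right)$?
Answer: $-1192851806$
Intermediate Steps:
$\left(36925 - 38\right) \left(-4406 + v\right) = \left(36925 - 38\right) \left(-4406 - 27932\right) = 36887 \left(-32338\right) = -1192851806$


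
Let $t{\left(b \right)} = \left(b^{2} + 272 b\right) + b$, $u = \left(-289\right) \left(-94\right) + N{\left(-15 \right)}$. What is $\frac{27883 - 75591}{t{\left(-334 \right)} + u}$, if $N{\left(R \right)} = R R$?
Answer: $- \frac{47708}{47765} \approx -0.99881$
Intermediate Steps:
$N{\left(R \right)} = R^{2}$
$u = 27391$ ($u = \left(-289\right) \left(-94\right) + \left(-15\right)^{2} = 27166 + 225 = 27391$)
$t{\left(b \right)} = b^{2} + 273 b$
$\frac{27883 - 75591}{t{\left(-334 \right)} + u} = \frac{27883 - 75591}{- 334 \left(273 - 334\right) + 27391} = - \frac{47708}{\left(-334\right) \left(-61\right) + 27391} = - \frac{47708}{20374 + 27391} = - \frac{47708}{47765}$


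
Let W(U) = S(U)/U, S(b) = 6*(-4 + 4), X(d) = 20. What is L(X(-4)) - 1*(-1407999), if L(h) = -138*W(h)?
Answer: 1407999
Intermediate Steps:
S(b) = 0 (S(b) = 6*0 = 0)
W(U) = 0 (W(U) = 0/U = 0)
L(h) = 0 (L(h) = -138*0 = 0)
L(X(-4)) - 1*(-1407999) = 0 - 1*(-1407999) = 0 + 1407999 = 1407999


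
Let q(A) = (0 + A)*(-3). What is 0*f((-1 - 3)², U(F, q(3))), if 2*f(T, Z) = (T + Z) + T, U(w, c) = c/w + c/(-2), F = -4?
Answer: 0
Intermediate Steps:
q(A) = -3*A (q(A) = A*(-3) = -3*A)
U(w, c) = -c/2 + c/w (U(w, c) = c/w + c*(-½) = c/w - c/2 = -c/2 + c/w)
f(T, Z) = T + Z/2 (f(T, Z) = ((T + Z) + T)/2 = (Z + 2*T)/2 = T + Z/2)
0*f((-1 - 3)², U(F, q(3))) = 0*((-1 - 3)² + (-(-3)*3/2 - 3*3/(-4))/2) = 0*((-4)² + (-½*(-9) - 9*(-¼))/2) = 0*(16 + (9/2 + 9/4)/2) = 0*(16 + (½)*(27/4)) = 0*(16 + 27/8) = 0*(155/8) = 0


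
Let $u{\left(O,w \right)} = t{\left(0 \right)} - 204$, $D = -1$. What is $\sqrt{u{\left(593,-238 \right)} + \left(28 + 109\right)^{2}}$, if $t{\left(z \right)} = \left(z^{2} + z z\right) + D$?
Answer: $2 \sqrt{4641} \approx 136.25$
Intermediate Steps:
$t{\left(z \right)} = -1 + 2 z^{2}$ ($t{\left(z \right)} = \left(z^{2} + z z\right) - 1 = \left(z^{2} + z^{2}\right) - 1 = 2 z^{2} - 1 = -1 + 2 z^{2}$)
$u{\left(O,w \right)} = -205$ ($u{\left(O,w \right)} = \left(-1 + 2 \cdot 0^{2}\right) - 204 = \left(-1 + 2 \cdot 0\right) - 204 = \left(-1 + 0\right) - 204 = -1 - 204 = -205$)
$\sqrt{u{\left(593,-238 \right)} + \left(28 + 109\right)^{2}} = \sqrt{-205 + \left(28 + 109\right)^{2}} = \sqrt{-205 + 137^{2}} = \sqrt{-205 + 18769} = \sqrt{18564} = 2 \sqrt{4641}$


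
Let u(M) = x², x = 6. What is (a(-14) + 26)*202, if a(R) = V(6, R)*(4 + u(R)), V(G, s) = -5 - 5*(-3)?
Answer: 86052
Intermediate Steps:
V(G, s) = 10 (V(G, s) = -5 + 15 = 10)
u(M) = 36 (u(M) = 6² = 36)
a(R) = 400 (a(R) = 10*(4 + 36) = 10*40 = 400)
(a(-14) + 26)*202 = (400 + 26)*202 = 426*202 = 86052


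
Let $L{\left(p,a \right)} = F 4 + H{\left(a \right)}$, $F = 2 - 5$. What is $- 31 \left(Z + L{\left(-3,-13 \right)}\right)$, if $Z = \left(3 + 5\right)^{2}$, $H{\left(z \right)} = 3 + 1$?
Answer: $-1736$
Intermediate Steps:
$F = -3$ ($F = 2 - 5 = -3$)
$H{\left(z \right)} = 4$
$Z = 64$ ($Z = 8^{2} = 64$)
$L{\left(p,a \right)} = -8$ ($L{\left(p,a \right)} = \left(-3\right) 4 + 4 = -12 + 4 = -8$)
$- 31 \left(Z + L{\left(-3,-13 \right)}\right) = - 31 \left(64 - 8\right) = \left(-31\right) 56 = -1736$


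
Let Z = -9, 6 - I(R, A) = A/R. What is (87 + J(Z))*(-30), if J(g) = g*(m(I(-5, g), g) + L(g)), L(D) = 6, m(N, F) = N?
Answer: 144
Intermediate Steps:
I(R, A) = 6 - A/R
J(g) = g*(12 + g/5) (J(g) = g*((6 - 1*g/(-5)) + 6) = g*((6 - 1*g*(-⅕)) + 6) = g*((6 + g/5) + 6) = g*(12 + g/5))
(87 + J(Z))*(-30) = (87 + (⅕)*(-9)*(60 - 9))*(-30) = (87 + (⅕)*(-9)*51)*(-30) = (87 - 459/5)*(-30) = -24/5*(-30) = 144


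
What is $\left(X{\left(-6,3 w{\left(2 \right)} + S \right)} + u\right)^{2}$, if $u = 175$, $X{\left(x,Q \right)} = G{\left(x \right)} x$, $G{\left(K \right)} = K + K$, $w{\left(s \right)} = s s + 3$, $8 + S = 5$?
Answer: $61009$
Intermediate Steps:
$S = -3$ ($S = -8 + 5 = -3$)
$w{\left(s \right)} = 3 + s^{2}$ ($w{\left(s \right)} = s^{2} + 3 = 3 + s^{2}$)
$G{\left(K \right)} = 2 K$
$X{\left(x,Q \right)} = 2 x^{2}$ ($X{\left(x,Q \right)} = 2 x x = 2 x^{2}$)
$\left(X{\left(-6,3 w{\left(2 \right)} + S \right)} + u\right)^{2} = \left(2 \left(-6\right)^{2} + 175\right)^{2} = \left(2 \cdot 36 + 175\right)^{2} = \left(72 + 175\right)^{2} = 247^{2} = 61009$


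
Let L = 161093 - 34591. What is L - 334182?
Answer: -207680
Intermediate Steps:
L = 126502
L - 334182 = 126502 - 334182 = -207680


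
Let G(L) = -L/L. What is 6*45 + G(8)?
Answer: 269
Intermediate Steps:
G(L) = -1 (G(L) = -1*1 = -1)
6*45 + G(8) = 6*45 - 1 = 270 - 1 = 269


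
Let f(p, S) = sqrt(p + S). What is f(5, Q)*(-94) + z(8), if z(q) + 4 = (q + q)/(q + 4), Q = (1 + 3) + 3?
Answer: -8/3 - 188*sqrt(3) ≈ -328.29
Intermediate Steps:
Q = 7 (Q = 4 + 3 = 7)
z(q) = -4 + 2*q/(4 + q) (z(q) = -4 + (q + q)/(q + 4) = -4 + (2*q)/(4 + q) = -4 + 2*q/(4 + q))
f(p, S) = sqrt(S + p)
f(5, Q)*(-94) + z(8) = sqrt(7 + 5)*(-94) + 2*(-8 - 1*8)/(4 + 8) = sqrt(12)*(-94) + 2*(-8 - 8)/12 = (2*sqrt(3))*(-94) + 2*(1/12)*(-16) = -188*sqrt(3) - 8/3 = -8/3 - 188*sqrt(3)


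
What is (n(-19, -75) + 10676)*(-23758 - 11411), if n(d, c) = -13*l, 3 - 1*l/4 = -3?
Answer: -364491516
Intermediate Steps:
l = 24 (l = 12 - 4*(-3) = 12 + 12 = 24)
n(d, c) = -312 (n(d, c) = -13*24 = -312)
(n(-19, -75) + 10676)*(-23758 - 11411) = (-312 + 10676)*(-23758 - 11411) = 10364*(-35169) = -364491516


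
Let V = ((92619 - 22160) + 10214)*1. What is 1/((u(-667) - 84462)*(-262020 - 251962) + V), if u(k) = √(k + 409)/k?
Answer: 6437844627905791/279479893544629031681199251 - 342825994*I*√258/838439680633887095043597753 ≈ 2.3035e-11 - 6.5677e-18*I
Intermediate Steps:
u(k) = √(409 + k)/k
V = 80673 (V = (70459 + 10214)*1 = 80673*1 = 80673)
1/((u(-667) - 84462)*(-262020 - 251962) + V) = 1/((√(409 - 667)/(-667) - 84462)*(-262020 - 251962) + 80673) = 1/((-I*√258/667 - 84462)*(-513982) + 80673) = 1/((-84462 - I*√258/667)*(-513982) + 80673) = 1/((43411947684 + 513982*I*√258/667) + 80673) = 1/(43412028357 + 513982*I*√258/667)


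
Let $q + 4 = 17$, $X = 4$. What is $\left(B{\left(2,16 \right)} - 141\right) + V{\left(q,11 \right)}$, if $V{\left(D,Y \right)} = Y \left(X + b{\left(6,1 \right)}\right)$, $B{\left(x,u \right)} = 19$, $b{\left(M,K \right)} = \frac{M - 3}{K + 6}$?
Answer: $- \frac{513}{7} \approx -73.286$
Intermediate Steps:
$b{\left(M,K \right)} = \frac{-3 + M}{6 + K}$
$q = 13$ ($q = -4 + 17 = 13$)
$V{\left(D,Y \right)} = \frac{31 Y}{7}$ ($V{\left(D,Y \right)} = Y \left(4 + \frac{-3 + 6}{6 + 1}\right) = Y \left(4 + \frac{1}{7} \cdot 3\right) = Y \left(4 + \frac{3}{7}\right) = Y \frac{31}{7} = \frac{31 Y}{7}$)
$\left(B{\left(2,16 \right)} - 141\right) + V{\left(q,11 \right)} = \left(19 - 141\right) + \frac{31}{7} \cdot 11 = -122 + \frac{341}{7} = - \frac{513}{7}$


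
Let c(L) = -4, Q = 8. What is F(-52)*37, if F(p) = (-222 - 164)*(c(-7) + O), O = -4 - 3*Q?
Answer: 457024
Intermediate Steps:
O = -28 (O = -4 - 3*8 = -4 - 24 = -28)
F(p) = 12352 (F(p) = (-222 - 164)*(-4 - 28) = -386*(-32) = 12352)
F(-52)*37 = 12352*37 = 457024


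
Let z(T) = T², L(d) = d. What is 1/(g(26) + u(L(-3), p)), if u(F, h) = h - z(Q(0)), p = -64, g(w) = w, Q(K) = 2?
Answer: -1/42 ≈ -0.023810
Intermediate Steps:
u(F, h) = -4 + h (u(F, h) = h - 1*2² = h - 1*4 = h - 4 = -4 + h)
1/(g(26) + u(L(-3), p)) = 1/(26 + (-4 - 64)) = 1/(26 - 68) = 1/(-42) = -1/42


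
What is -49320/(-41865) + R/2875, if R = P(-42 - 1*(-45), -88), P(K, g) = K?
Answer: 9461373/8024125 ≈ 1.1791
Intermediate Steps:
R = 3 (R = -42 - 1*(-45) = -42 + 45 = 3)
-49320/(-41865) + R/2875 = -49320/(-41865) + 3/2875 = -49320*(-1/41865) + 3*(1/2875) = 3288/2791 + 3/2875 = 9461373/8024125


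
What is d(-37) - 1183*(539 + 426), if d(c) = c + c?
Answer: -1141669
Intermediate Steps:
d(c) = 2*c
d(-37) - 1183*(539 + 426) = 2*(-37) - 1183*(539 + 426) = -74 - 1183*965 = -74 - 1141595 = -1141669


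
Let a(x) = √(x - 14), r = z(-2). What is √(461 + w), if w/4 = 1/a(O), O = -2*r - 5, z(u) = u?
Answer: √(103725 - 60*I*√15)/15 ≈ 21.471 - 0.024051*I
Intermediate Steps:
r = -2
O = -1 (O = -2*(-2) - 5 = 4 - 5 = -1)
a(x) = √(-14 + x)
w = -4*I*√15/15 (w = 4/(√(-14 - 1)) = 4/(√(-15)) = 4/((I*√15)) = 4*(-I*√15/15) = -4*I*√15/15 ≈ -1.0328*I)
√(461 + w) = √(461 - 4*I*√15/15)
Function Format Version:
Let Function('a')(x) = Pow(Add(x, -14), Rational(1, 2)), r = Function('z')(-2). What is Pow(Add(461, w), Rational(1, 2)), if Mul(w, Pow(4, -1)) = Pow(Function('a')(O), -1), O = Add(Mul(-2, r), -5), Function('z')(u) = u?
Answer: Mul(Rational(1, 15), Pow(Add(103725, Mul(-60, I, Pow(15, Rational(1, 2)))), Rational(1, 2))) ≈ Add(21.471, Mul(-0.024051, I))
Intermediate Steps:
r = -2
O = -1 (O = Add(Mul(-2, -2), -5) = Add(4, -5) = -1)
Function('a')(x) = Pow(Add(-14, x), Rational(1, 2))
w = Mul(Rational(-4, 15), I, Pow(15, Rational(1, 2))) (w = Mul(4, Pow(Pow(Add(-14, -1), Rational(1, 2)), -1)) = Mul(4, Pow(Pow(-15, Rational(1, 2)), -1)) = Mul(4, Pow(Mul(I, Pow(15, Rational(1, 2))), -1)) = Mul(4, Mul(Rational(-1, 15), I, Pow(15, Rational(1, 2)))) = Mul(Rational(-4, 15), I, Pow(15, Rational(1, 2))) ≈ Mul(-1.0328, I))
Pow(Add(461, w), Rational(1, 2)) = Pow(Add(461, Mul(Rational(-4, 15), I, Pow(15, Rational(1, 2)))), Rational(1, 2))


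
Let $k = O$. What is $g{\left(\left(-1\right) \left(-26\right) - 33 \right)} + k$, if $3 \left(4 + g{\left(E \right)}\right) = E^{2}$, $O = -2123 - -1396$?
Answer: $- \frac{2144}{3} \approx -714.67$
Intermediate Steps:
$O = -727$ ($O = -2123 + 1396 = -727$)
$k = -727$
$g{\left(E \right)} = -4 + \frac{E^{2}}{3}$
$g{\left(\left(-1\right) \left(-26\right) - 33 \right)} + k = \left(-4 + \frac{\left(\left(-1\right) \left(-26\right) - 33\right)^{2}}{3}\right) - 727 = \left(-4 + \frac{\left(26 - 33\right)^{2}}{3}\right) - 727 = \left(-4 + \frac{\left(-7\right)^{2}}{3}\right) - 727 = \left(-4 + \frac{1}{3} \cdot 49\right) - 727 = \left(-4 + \frac{49}{3}\right) - 727 = \frac{37}{3} - 727 = - \frac{2144}{3}$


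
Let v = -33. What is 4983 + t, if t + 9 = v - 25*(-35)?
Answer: 5816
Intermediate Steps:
t = 833 (t = -9 + (-33 - 25*(-35)) = -9 + (-33 + 875) = -9 + 842 = 833)
4983 + t = 4983 + 833 = 5816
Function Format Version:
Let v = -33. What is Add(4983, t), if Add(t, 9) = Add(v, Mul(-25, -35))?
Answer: 5816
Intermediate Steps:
t = 833 (t = Add(-9, Add(-33, Mul(-25, -35))) = Add(-9, Add(-33, 875)) = Add(-9, 842) = 833)
Add(4983, t) = Add(4983, 833) = 5816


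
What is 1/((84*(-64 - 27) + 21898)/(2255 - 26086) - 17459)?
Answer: -23831/416079683 ≈ -5.7275e-5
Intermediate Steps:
1/((84*(-64 - 27) + 21898)/(2255 - 26086) - 17459) = 1/((84*(-91) + 21898)/(-23831) - 17459) = 1/((-7644 + 21898)*(-1/23831) - 17459) = 1/(14254*(-1/23831) - 17459) = 1/(-14254/23831 - 17459) = 1/(-416079683/23831) = -23831/416079683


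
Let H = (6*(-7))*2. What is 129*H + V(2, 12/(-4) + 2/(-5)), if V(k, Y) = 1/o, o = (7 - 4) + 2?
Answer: -54179/5 ≈ -10836.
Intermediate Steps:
o = 5 (o = 3 + 2 = 5)
H = -84 (H = -42*2 = -84)
V(k, Y) = ⅕ (V(k, Y) = 1/5 = ⅕)
129*H + V(2, 12/(-4) + 2/(-5)) = 129*(-84) + ⅕ = -10836 + ⅕ = -54179/5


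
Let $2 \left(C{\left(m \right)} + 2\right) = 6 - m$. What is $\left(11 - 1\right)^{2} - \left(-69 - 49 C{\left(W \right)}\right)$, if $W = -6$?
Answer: $365$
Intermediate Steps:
$C{\left(m \right)} = 1 - \frac{m}{2}$ ($C{\left(m \right)} = -2 + \frac{6 - m}{2} = -2 - \left(-3 + \frac{m}{2}\right) = 1 - \frac{m}{2}$)
$\left(11 - 1\right)^{2} - \left(-69 - 49 C{\left(W \right)}\right) = \left(11 - 1\right)^{2} - \left(-69 - 49 \left(1 - -3\right)\right) = 10^{2} - \left(-69 - 49 \left(1 + 3\right)\right) = 100 - \left(-69 - 196\right) = 100 - -265 = 100 + 265 = 365$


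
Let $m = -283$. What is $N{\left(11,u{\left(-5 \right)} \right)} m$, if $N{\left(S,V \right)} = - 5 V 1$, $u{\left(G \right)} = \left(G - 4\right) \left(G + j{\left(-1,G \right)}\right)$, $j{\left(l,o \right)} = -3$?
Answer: $101880$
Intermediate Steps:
$u{\left(G \right)} = \left(-4 + G\right) \left(-3 + G\right)$ ($u{\left(G \right)} = \left(G - 4\right) \left(G - 3\right) = \left(-4 + G\right) \left(-3 + G\right)$)
$N{\left(S,V \right)} = - 5 V$
$N{\left(11,u{\left(-5 \right)} \right)} m = - 5 \left(12 + \left(-5\right)^{2} - -35\right) \left(-283\right) = - 5 \left(12 + 25 + 35\right) \left(-283\right) = \left(-5\right) 72 \left(-283\right) = \left(-360\right) \left(-283\right) = 101880$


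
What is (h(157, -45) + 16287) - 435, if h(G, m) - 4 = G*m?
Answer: 8791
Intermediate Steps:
h(G, m) = 4 + G*m
(h(157, -45) + 16287) - 435 = ((4 + 157*(-45)) + 16287) - 435 = ((4 - 7065) + 16287) - 435 = (-7061 + 16287) - 435 = 9226 - 435 = 8791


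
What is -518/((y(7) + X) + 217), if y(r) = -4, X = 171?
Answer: -259/192 ≈ -1.3490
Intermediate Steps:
-518/((y(7) + X) + 217) = -518/((-4 + 171) + 217) = -518/(167 + 217) = -518/384 = -518*1/384 = -259/192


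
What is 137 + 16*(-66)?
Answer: -919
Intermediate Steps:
137 + 16*(-66) = 137 - 1056 = -919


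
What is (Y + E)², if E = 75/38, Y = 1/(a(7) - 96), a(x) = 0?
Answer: 12823561/3326976 ≈ 3.8544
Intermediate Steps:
Y = -1/96 (Y = 1/(0 - 96) = 1/(-96) = -1/96 ≈ -0.010417)
E = 75/38 (E = 75*(1/38) = 75/38 ≈ 1.9737)
(Y + E)² = (-1/96 + 75/38)² = (3581/1824)² = 12823561/3326976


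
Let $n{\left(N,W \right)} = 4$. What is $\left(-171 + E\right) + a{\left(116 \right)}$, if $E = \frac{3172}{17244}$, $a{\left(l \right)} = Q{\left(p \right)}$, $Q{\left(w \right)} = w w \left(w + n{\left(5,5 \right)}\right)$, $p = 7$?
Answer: $\frac{1587241}{4311} \approx 368.18$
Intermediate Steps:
$Q{\left(w \right)} = w^{2} \left(4 + w\right)$ ($Q{\left(w \right)} = w w \left(w + 4\right) = w^{2} \left(4 + w\right)$)
$a{\left(l \right)} = 539$ ($a{\left(l \right)} = 7^{2} \left(4 + 7\right) = 49 \cdot 11 = 539$)
$E = \frac{793}{4311}$ ($E = 3172 \cdot \frac{1}{17244} = \frac{793}{4311} \approx 0.18395$)
$\left(-171 + E\right) + a{\left(116 \right)} = \left(-171 + \frac{793}{4311}\right) + 539 = - \frac{736388}{4311} + 539 = \frac{1587241}{4311}$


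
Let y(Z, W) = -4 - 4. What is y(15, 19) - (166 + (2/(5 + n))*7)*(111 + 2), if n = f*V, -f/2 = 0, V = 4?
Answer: -95412/5 ≈ -19082.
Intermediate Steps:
y(Z, W) = -8
f = 0 (f = -2*0 = 0)
n = 0 (n = 0*4 = 0)
y(15, 19) - (166 + (2/(5 + n))*7)*(111 + 2) = -8 - (166 + (2/(5 + 0))*7)*(111 + 2) = -8 - (166 + (2/5)*7)*113 = -8 - (166 + 14/5)*113 = -8 - 844*113/5 = -8 - 1*95372/5 = -8 - 95372/5 = -95412/5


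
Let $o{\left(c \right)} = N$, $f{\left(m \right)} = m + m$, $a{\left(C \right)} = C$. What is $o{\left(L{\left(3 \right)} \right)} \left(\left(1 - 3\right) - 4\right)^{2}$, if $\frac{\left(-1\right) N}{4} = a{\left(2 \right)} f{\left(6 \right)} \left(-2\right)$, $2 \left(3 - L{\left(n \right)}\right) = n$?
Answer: $6912$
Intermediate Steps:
$f{\left(m \right)} = 2 m$
$L{\left(n \right)} = 3 - \frac{n}{2}$
$N = 192$ ($N = - 4 \cdot 2 \cdot 2 \cdot 6 \left(-2\right) = - 4 \cdot 2 \cdot 12 \left(-2\right) = - 4 \cdot 24 \left(-2\right) = \left(-4\right) \left(-48\right) = 192$)
$o{\left(c \right)} = 192$
$o{\left(L{\left(3 \right)} \right)} \left(\left(1 - 3\right) - 4\right)^{2} = 192 \left(\left(1 - 3\right) - 4\right)^{2} = 192 \left(-2 - 4\right)^{2} = 192 \left(-6\right)^{2} = 192 \cdot 36 = 6912$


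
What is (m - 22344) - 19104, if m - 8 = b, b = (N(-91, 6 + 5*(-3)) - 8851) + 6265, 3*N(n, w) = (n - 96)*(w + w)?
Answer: -42904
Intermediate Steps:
N(n, w) = 2*w*(-96 + n)/3 (N(n, w) = ((n - 96)*(w + w))/3 = ((-96 + n)*(2*w))/3 = (2*w*(-96 + n))/3 = 2*w*(-96 + n)/3)
b = -1464 (b = (2*(6 + 5*(-3))*(-96 - 91)/3 - 8851) + 6265 = ((2/3)*(6 - 15)*(-187) - 8851) + 6265 = ((2/3)*(-9)*(-187) - 8851) + 6265 = (1122 - 8851) + 6265 = -7729 + 6265 = -1464)
m = -1456 (m = 8 - 1464 = -1456)
(m - 22344) - 19104 = (-1456 - 22344) - 19104 = -23800 - 19104 = -42904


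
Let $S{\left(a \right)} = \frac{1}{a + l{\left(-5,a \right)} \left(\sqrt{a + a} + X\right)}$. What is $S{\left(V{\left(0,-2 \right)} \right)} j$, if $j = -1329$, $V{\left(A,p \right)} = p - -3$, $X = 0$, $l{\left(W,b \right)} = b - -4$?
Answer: $\frac{1329}{49} - \frac{6645 \sqrt{2}}{49} \approx -164.66$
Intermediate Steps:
$l{\left(W,b \right)} = 4 + b$ ($l{\left(W,b \right)} = b + 4 = 4 + b$)
$V{\left(A,p \right)} = 3 + p$ ($V{\left(A,p \right)} = p + 3 = 3 + p$)
$S{\left(a \right)} = \frac{1}{a + \sqrt{2} \sqrt{a} \left(4 + a\right)}$ ($S{\left(a \right)} = \frac{1}{a + \left(4 + a\right) \left(\sqrt{a + a} + 0\right)} = \frac{1}{a + \left(4 + a\right) \left(\sqrt{2 a} + 0\right)} = \frac{1}{a + \left(4 + a\right) \left(\sqrt{2} \sqrt{a} + 0\right)} = \frac{1}{a + \left(4 + a\right) \sqrt{2} \sqrt{a}} = \frac{1}{a + \sqrt{2} \sqrt{a} \left(4 + a\right)}$)
$S{\left(V{\left(0,-2 \right)} \right)} j = \frac{1}{\left(3 - 2\right) + \sqrt{2} \sqrt{3 - 2} \left(4 + \left(3 - 2\right)\right)} \left(-1329\right) = \frac{1}{1 + \sqrt{2} \sqrt{1} \left(4 + 1\right)} \left(-1329\right) = \frac{1}{1 + \sqrt{2} \cdot 1 \cdot 5} \left(-1329\right) = \frac{1}{1 + 5 \sqrt{2}} \left(-1329\right) = - \frac{1329}{1 + 5 \sqrt{2}}$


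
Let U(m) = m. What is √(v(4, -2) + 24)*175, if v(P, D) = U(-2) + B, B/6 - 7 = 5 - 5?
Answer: 1400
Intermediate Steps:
B = 42 (B = 42 + 6*(5 - 5) = 42 + 6*0 = 42 + 0 = 42)
v(P, D) = 40 (v(P, D) = -2 + 42 = 40)
√(v(4, -2) + 24)*175 = √(40 + 24)*175 = √64*175 = 8*175 = 1400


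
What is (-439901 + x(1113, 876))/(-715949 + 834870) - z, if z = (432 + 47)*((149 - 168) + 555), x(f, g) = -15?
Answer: -30532693140/118921 ≈ -2.5675e+5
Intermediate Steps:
z = 256744 (z = 479*(-19 + 555) = 479*536 = 256744)
(-439901 + x(1113, 876))/(-715949 + 834870) - z = (-439901 - 15)/(-715949 + 834870) - 1*256744 = -439916/118921 - 256744 = -30532693140/118921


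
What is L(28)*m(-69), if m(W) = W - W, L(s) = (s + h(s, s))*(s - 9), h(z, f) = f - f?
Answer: 0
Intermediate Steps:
h(z, f) = 0
L(s) = s*(-9 + s) (L(s) = (s + 0)*(s - 9) = s*(-9 + s))
m(W) = 0
L(28)*m(-69) = (28*(-9 + 28))*0 = (28*19)*0 = 532*0 = 0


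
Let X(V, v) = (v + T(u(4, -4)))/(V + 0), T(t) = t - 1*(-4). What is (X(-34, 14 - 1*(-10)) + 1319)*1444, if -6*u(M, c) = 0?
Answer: 32358596/17 ≈ 1.9034e+6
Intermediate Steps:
u(M, c) = 0 (u(M, c) = -1/6*0 = 0)
T(t) = 4 + t (T(t) = t + 4 = 4 + t)
X(V, v) = (4 + v)/V (X(V, v) = (v + (4 + 0))/(V + 0) = (v + 4)/V = (4 + v)/V)
(X(-34, 14 - 1*(-10)) + 1319)*1444 = ((4 + (14 - 1*(-10)))/(-34) + 1319)*1444 = (-(4 + (14 + 10))/34 + 1319)*1444 = (-(4 + 24)/34 + 1319)*1444 = (-1/34*28 + 1319)*1444 = (-14/17 + 1319)*1444 = (22409/17)*1444 = 32358596/17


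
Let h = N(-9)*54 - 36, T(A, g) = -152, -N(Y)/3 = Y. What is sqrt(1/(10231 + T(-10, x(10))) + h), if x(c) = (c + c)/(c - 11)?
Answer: sqrt(144455644781)/10079 ≈ 37.709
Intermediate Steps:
x(c) = 2*c/(-11 + c) (x(c) = (2*c)/(-11 + c) = 2*c/(-11 + c))
N(Y) = -3*Y
h = 1422 (h = -3*(-9)*54 - 36 = 27*54 - 36 = 1458 - 36 = 1422)
sqrt(1/(10231 + T(-10, x(10))) + h) = sqrt(1/(10231 - 152) + 1422) = sqrt(1/10079 + 1422) = sqrt(14332339/10079) = sqrt(144455644781)/10079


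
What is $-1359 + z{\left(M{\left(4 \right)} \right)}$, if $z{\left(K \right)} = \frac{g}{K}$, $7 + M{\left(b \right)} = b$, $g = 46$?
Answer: $- \frac{4123}{3} \approx -1374.3$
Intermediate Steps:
$M{\left(b \right)} = -7 + b$
$z{\left(K \right)} = \frac{46}{K}$
$-1359 + z{\left(M{\left(4 \right)} \right)} = -1359 + \frac{46}{-7 + 4} = -1359 + \frac{46}{-3} = -1359 + 46 \left(- \frac{1}{3}\right) = -1359 - \frac{46}{3} = - \frac{4123}{3}$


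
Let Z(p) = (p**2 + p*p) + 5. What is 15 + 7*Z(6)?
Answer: 554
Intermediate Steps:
Z(p) = 5 + 2*p**2 (Z(p) = (p**2 + p**2) + 5 = 2*p**2 + 5 = 5 + 2*p**2)
15 + 7*Z(6) = 15 + 7*(5 + 2*6**2) = 15 + 7*(5 + 2*36) = 15 + 7*(5 + 72) = 15 + 7*77 = 15 + 539 = 554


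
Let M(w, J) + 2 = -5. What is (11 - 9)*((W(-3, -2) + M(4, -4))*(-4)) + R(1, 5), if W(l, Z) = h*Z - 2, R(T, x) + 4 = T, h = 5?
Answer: 149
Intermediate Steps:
R(T, x) = -4 + T
M(w, J) = -7 (M(w, J) = -2 - 5 = -7)
W(l, Z) = -2 + 5*Z (W(l, Z) = 5*Z - 2 = -2 + 5*Z)
(11 - 9)*((W(-3, -2) + M(4, -4))*(-4)) + R(1, 5) = (11 - 9)*(((-2 + 5*(-2)) - 7)*(-4)) + (-4 + 1) = 2*(((-2 - 10) - 7)*(-4)) - 3 = 2*((-12 - 7)*(-4)) - 3 = 2*(-19*(-4)) - 3 = 2*76 - 3 = 152 - 3 = 149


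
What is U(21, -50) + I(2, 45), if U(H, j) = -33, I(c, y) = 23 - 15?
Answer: -25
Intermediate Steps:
I(c, y) = 8
U(21, -50) + I(2, 45) = -33 + 8 = -25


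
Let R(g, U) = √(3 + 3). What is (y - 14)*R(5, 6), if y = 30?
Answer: 16*√6 ≈ 39.192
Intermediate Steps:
R(g, U) = √6
(y - 14)*R(5, 6) = (30 - 14)*√6 = 16*√6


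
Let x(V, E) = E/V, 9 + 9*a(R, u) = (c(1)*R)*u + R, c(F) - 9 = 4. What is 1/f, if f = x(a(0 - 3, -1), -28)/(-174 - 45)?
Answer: 657/28 ≈ 23.464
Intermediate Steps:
c(F) = 13 (c(F) = 9 + 4 = 13)
a(R, u) = -1 + R/9 + 13*R*u/9 (a(R, u) = -1 + ((13*R)*u + R)/9 = -1 + (13*R*u + R)/9 = -1 + (R + 13*R*u)/9 = -1 + (R/9 + 13*R*u/9) = -1 + R/9 + 13*R*u/9)
f = 28/657 (f = (-28/(-1 + (0 - 3)/9 + (13/9)*(0 - 3)*(-1)))/(-174 - 45) = -28/(-1 + (⅑)*(-3) + (13/9)*(-3)*(-1))/(-219) = -28/(-1 - ⅓ + 13/3)*(-1/219) = -28/3*(-1/219) = 28/657 ≈ 0.042618)
1/f = 1/(28/657) = 657/28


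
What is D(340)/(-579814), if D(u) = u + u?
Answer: -340/289907 ≈ -0.0011728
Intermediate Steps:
D(u) = 2*u
D(340)/(-579814) = (2*340)/(-579814) = 680*(-1/579814) = -340/289907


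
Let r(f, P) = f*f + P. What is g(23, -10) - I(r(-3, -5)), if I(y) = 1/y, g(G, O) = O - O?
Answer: -1/4 ≈ -0.25000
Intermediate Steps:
r(f, P) = P + f**2 (r(f, P) = f**2 + P = P + f**2)
g(G, O) = 0
g(23, -10) - I(r(-3, -5)) = 0 - 1/(-5 + (-3)**2) = 0 - 1/(-5 + 9) = 0 - 1/4 = -1/4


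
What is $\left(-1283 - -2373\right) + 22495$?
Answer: $23585$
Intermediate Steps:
$\left(-1283 - -2373\right) + 22495 = \left(-1283 + 2373\right) + 22495 = 1090 + 22495 = 23585$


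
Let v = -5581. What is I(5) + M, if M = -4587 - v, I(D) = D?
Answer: 999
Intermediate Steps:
M = 994 (M = -4587 - 1*(-5581) = -4587 + 5581 = 994)
I(5) + M = 5 + 994 = 999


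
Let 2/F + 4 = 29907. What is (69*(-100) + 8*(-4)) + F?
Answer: -207287594/29903 ≈ -6932.0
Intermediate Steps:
F = 2/29903 (F = 2/(-4 + 29907) = 2/29903 ≈ 6.6883e-5)
(69*(-100) + 8*(-4)) + F = (69*(-100) + 8*(-4)) + 2/29903 = (-6900 - 32) + 2/29903 = -6932 + 2/29903 = -207287594/29903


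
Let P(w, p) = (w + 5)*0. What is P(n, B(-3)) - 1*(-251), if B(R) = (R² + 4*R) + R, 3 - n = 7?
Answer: 251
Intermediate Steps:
n = -4 (n = 3 - 1*7 = 3 - 7 = -4)
B(R) = R² + 5*R
P(w, p) = 0 (P(w, p) = (5 + w)*0 = 0)
P(n, B(-3)) - 1*(-251) = 0 - 1*(-251) = 0 + 251 = 251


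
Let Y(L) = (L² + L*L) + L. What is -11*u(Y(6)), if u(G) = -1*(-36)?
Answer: -396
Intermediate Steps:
Y(L) = L + 2*L² (Y(L) = (L² + L²) + L = 2*L² + L = L + 2*L²)
u(G) = 36
-11*u(Y(6)) = -11*36 = -396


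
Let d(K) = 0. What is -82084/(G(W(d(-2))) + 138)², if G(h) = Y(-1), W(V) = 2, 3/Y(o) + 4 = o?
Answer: -2052100/471969 ≈ -4.3480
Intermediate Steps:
Y(o) = 3/(-4 + o)
G(h) = -⅗ (G(h) = 3/(-4 - 1) = 3/(-5) = 3*(-⅕) = -⅗)
-82084/(G(W(d(-2))) + 138)² = -82084/(-⅗ + 138)² = -82084/((687/5)²) = -82084/471969/25 = -82084*25/471969 = -2052100/471969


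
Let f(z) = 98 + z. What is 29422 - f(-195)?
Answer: 29519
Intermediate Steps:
29422 - f(-195) = 29422 - (98 - 195) = 29422 - 1*(-97) = 29422 + 97 = 29519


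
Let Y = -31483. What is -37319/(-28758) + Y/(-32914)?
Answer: 533426420/236635203 ≈ 2.2542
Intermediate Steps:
-37319/(-28758) + Y/(-32914) = -37319/(-28758) - 31483/(-32914) = -37319*(-1/28758) - 31483*(-1/32914) = 37319/28758 + 31483/32914 = 533426420/236635203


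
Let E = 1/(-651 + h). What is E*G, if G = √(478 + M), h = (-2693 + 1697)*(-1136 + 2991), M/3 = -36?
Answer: -√370/1848231 ≈ -1.0407e-5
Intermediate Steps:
M = -108 (M = 3*(-36) = -108)
h = -1847580 (h = -996*1855 = -1847580)
G = √370 (G = √(478 - 108) = √370 ≈ 19.235)
E = -1/1848231 (E = 1/(-651 - 1847580) = 1/(-1848231) = -1/1848231 ≈ -5.4106e-7)
E*G = -√370/1848231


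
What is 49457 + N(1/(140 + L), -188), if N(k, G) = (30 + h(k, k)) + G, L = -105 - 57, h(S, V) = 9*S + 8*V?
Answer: 1084561/22 ≈ 49298.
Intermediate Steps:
h(S, V) = 8*V + 9*S
L = -162
N(k, G) = 30 + G + 17*k (N(k, G) = (30 + (8*k + 9*k)) + G = (30 + 17*k) + G = 30 + G + 17*k)
49457 + N(1/(140 + L), -188) = 49457 + (30 - 188 + 17/(140 - 162)) = 49457 + (30 - 188 + 17/(-22)) = 49457 + (30 - 188 + 17*(-1/22)) = 49457 + (30 - 188 - 17/22) = 49457 - 3493/22 = 1084561/22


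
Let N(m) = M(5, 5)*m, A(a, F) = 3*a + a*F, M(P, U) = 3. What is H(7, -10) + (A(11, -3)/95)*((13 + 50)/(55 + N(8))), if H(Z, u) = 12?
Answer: 12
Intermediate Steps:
A(a, F) = 3*a + F*a
N(m) = 3*m
H(7, -10) + (A(11, -3)/95)*((13 + 50)/(55 + N(8))) = 12 + ((11*(3 - 3))/95)*((13 + 50)/(55 + 3*8)) = 12 + ((11*0)*(1/95))*(63/(55 + 24)) = 12 + (0*(1/95))*(63/79) = 12 + 0*(63*(1/79)) = 12 + 0*(63/79) = 12 + 0 = 12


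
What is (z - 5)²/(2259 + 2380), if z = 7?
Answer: 4/4639 ≈ 0.00086225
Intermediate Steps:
(z - 5)²/(2259 + 2380) = (7 - 5)²/(2259 + 2380) = 2²/4639 = (1/4639)*4 = 4/4639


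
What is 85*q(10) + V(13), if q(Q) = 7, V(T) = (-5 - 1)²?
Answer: 631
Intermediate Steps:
V(T) = 36 (V(T) = (-6)² = 36)
85*q(10) + V(13) = 85*7 + 36 = 595 + 36 = 631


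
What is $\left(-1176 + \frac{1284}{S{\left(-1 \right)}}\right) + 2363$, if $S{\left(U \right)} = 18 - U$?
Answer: $\frac{23837}{19} \approx 1254.6$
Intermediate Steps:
$\left(-1176 + \frac{1284}{S{\left(-1 \right)}}\right) + 2363 = \left(-1176 + \frac{1284}{18 - -1}\right) + 2363 = \left(-1176 + \frac{1284}{18 + 1}\right) + 2363 = \left(-1176 + \frac{1284}{19}\right) + 2363 = - \frac{21060}{19} + 2363 = \frac{23837}{19}$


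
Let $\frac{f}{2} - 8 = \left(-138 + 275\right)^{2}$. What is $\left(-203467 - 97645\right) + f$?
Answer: $-263558$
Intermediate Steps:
$f = 37554$ ($f = 16 + 2 \left(-138 + 275\right)^{2} = 16 + 2 \cdot 137^{2} = 16 + 2 \cdot 18769 = 16 + 37538 = 37554$)
$\left(-203467 - 97645\right) + f = \left(-203467 - 97645\right) + 37554 = -301112 + 37554 = -263558$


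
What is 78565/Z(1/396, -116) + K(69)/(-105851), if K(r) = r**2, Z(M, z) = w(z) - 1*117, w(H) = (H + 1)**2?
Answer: 8253776627/1387494908 ≈ 5.9487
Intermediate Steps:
w(H) = (1 + H)**2
Z(M, z) = -117 + (1 + z)**2 (Z(M, z) = (1 + z)**2 - 1*117 = (1 + z)**2 - 117 = -117 + (1 + z)**2)
78565/Z(1/396, -116) + K(69)/(-105851) = 78565/(-117 + (1 - 116)**2) + 69**2/(-105851) = 78565/(-117 + (-115)**2) + 4761*(-1/105851) = 78565/(-117 + 13225) - 4761/105851 = 78565/13108 - 4761/105851 = 8253776627/1387494908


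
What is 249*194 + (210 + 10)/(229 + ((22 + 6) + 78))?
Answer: 3236546/67 ≈ 48307.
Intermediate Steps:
249*194 + (210 + 10)/(229 + ((22 + 6) + 78)) = 48306 + 220/(229 + (28 + 78)) = 48306 + 220/(229 + 106) = 48306 + 220/335 = 48306 + 220*(1/335) = 48306 + 44/67 = 3236546/67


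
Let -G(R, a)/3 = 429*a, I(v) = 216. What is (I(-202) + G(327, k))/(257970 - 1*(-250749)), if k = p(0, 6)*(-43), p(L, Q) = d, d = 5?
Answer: 92307/169573 ≈ 0.54435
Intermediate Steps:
p(L, Q) = 5
k = -215 (k = 5*(-43) = -215)
G(R, a) = -1287*a
(I(-202) + G(327, k))/(257970 - 1*(-250749)) = (216 - 1287*(-215))/(257970 - 1*(-250749)) = (216 + 276705)/(257970 + 250749) = 276921/508719 = 276921*(1/508719) = 92307/169573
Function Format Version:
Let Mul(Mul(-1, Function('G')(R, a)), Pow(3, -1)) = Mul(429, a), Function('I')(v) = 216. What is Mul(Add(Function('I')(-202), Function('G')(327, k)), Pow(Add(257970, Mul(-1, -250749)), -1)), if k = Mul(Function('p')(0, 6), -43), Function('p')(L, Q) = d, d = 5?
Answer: Rational(92307, 169573) ≈ 0.54435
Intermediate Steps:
Function('p')(L, Q) = 5
k = -215 (k = Mul(5, -43) = -215)
Function('G')(R, a) = Mul(-1287, a) (Function('G')(R, a) = Mul(-3, Mul(429, a)) = Mul(-1287, a))
Mul(Add(Function('I')(-202), Function('G')(327, k)), Pow(Add(257970, Mul(-1, -250749)), -1)) = Mul(Add(216, Mul(-1287, -215)), Pow(Add(257970, Mul(-1, -250749)), -1)) = Mul(Add(216, 276705), Pow(Add(257970, 250749), -1)) = Mul(276921, Pow(508719, -1)) = Mul(276921, Rational(1, 508719)) = Rational(92307, 169573)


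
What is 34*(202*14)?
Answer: 96152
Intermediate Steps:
34*(202*14) = 34*2828 = 96152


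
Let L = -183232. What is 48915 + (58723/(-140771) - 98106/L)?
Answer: 630852211682935/12896875936 ≈ 48915.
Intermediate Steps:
48915 + (58723/(-140771) - 98106/L) = 48915 + (58723/(-140771) - 98106/(-183232)) = 48915 + (58723*(-1/140771) - 98106*(-1/183232)) = 48915 + (-58723/140771 + 49053/91616) = 48915 + 1525273495/12896875936 = 630852211682935/12896875936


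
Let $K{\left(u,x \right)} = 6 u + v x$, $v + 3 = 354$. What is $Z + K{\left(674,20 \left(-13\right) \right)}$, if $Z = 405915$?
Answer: $318699$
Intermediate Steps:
$v = 351$ ($v = -3 + 354 = 351$)
$K{\left(u,x \right)} = 6 u + 351 x$
$Z + K{\left(674,20 \left(-13\right) \right)} = 405915 + \left(6 \cdot 674 + 351 \cdot 20 \left(-13\right)\right) = 405915 + \left(4044 + 351 \left(-260\right)\right) = 405915 + \left(4044 - 91260\right) = 405915 - 87216 = 318699$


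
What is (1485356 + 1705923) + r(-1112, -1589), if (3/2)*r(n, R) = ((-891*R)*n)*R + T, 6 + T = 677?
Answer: 5003352630043/3 ≈ 1.6678e+12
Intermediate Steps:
T = 671 (T = -6 + 677 = 671)
r(n, R) = 1342/3 - 594*n*R² (r(n, R) = 2*(((-891*R)*n)*R + 671)/3 = 2*((-891*R*n)*R + 671)/3 = 2*(-891*n*R² + 671)/3 = 2*(671 - 891*n*R²)/3 = 1342/3 - 594*n*R²)
(1485356 + 1705923) + r(-1112, -1589) = (1485356 + 1705923) + (1342/3 - 594*(-1112)*(-1589)²) = 3191279 + (1342/3 - 594*(-1112)*2524921) = 3191279 + (1342/3 + 1667781018288) = 3191279 + 5003343056206/3 = 5003352630043/3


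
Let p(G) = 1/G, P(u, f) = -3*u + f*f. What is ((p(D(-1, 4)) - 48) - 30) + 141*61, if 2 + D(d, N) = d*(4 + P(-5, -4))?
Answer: 315350/37 ≈ 8523.0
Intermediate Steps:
P(u, f) = f² - 3*u (P(u, f) = -3*u + f² = f² - 3*u)
D(d, N) = -2 + 35*d (D(d, N) = -2 + d*(4 + ((-4)² - 3*(-5))) = -2 + d*(4 + (16 + 15)) = -2 + d*(4 + 31) = -2 + d*35 = -2 + 35*d)
((p(D(-1, 4)) - 48) - 30) + 141*61 = ((1/(-2 + 35*(-1)) - 48) - 30) + 141*61 = ((1/(-2 - 35) - 48) - 30) + 8601 = ((1/(-37) - 48) - 30) + 8601 = ((-1/37 - 48) - 30) + 8601 = (-1777/37 - 30) + 8601 = -2887/37 + 8601 = 315350/37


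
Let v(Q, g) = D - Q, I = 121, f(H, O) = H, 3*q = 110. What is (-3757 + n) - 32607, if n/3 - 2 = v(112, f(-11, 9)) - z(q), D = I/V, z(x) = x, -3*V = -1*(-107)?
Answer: -3939117/107 ≈ -36814.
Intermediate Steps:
q = 110/3 (q = (1/3)*110 = 110/3 ≈ 36.667)
V = -107/3 (V = -(-1)*(-107)/3 = -1/3*107 = -107/3 ≈ -35.667)
D = -363/107 (D = 121/(-107/3) = 121*(-3/107) = -363/107 ≈ -3.3925)
v(Q, g) = -363/107 - Q
n = -48169/107 (n = 6 + 3*((-363/107 - 1*112) - 1*110/3) = 6 + 3*((-363/107 - 112) - 110/3) = 6 + 3*(-12347/107 - 110/3) = 6 + 3*(-48811/321) = 6 - 48811/107 = -48169/107 ≈ -450.18)
(-3757 + n) - 32607 = (-3757 - 48169/107) - 32607 = -450168/107 - 32607 = -3939117/107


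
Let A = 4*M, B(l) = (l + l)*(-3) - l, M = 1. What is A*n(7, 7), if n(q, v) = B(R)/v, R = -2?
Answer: 8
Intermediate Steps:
B(l) = -7*l (B(l) = (2*l)*(-3) - l = -6*l - l = -7*l)
A = 4 (A = 4*1 = 4)
n(q, v) = 14/v (n(q, v) = (-7*(-2))/v = 14/v)
A*n(7, 7) = 4*(14/7) = 4*(14*(⅐)) = 4*2 = 8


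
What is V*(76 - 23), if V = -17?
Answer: -901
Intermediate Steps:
V*(76 - 23) = -17*(76 - 23) = -17*53 = -901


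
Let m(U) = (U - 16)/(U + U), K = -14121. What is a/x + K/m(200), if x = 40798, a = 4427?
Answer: -28805326079/938354 ≈ -30698.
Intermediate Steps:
m(U) = (-16 + U)/(2*U) (m(U) = (-16 + U)/((2*U)) = (-16 + U)*(1/(2*U)) = (-16 + U)/(2*U))
a/x + K/m(200) = 4427/40798 - 14121*400/(-16 + 200) = 4427*(1/40798) - 14121/((½)*(1/200)*184) = 4427/40798 - 14121/23/50 = 4427/40798 - 14121*50/23 = 4427/40798 - 706050/23 = -28805326079/938354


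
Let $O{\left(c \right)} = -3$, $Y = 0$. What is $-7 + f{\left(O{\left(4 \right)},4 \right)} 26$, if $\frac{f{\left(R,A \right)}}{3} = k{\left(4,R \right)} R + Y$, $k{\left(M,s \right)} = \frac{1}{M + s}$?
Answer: $-241$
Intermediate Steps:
$f{\left(R,A \right)} = \frac{3 R}{4 + R}$ ($f{\left(R,A \right)} = 3 \left(\frac{R}{4 + R} + 0\right) = 3 \frac{R}{4 + R} = \frac{3 R}{4 + R}$)
$-7 + f{\left(O{\left(4 \right)},4 \right)} 26 = -7 + 3 \left(-3\right) \frac{1}{4 - 3} \cdot 26 = -7 + 3 \left(-3\right) 1^{-1} \cdot 26 = -7 + 3 \left(-3\right) 1 \cdot 26 = -7 - 234 = -241$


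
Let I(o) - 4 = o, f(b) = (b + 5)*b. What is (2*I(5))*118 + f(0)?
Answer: 2124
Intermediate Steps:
f(b) = b*(5 + b) (f(b) = (5 + b)*b = b*(5 + b))
I(o) = 4 + o
(2*I(5))*118 + f(0) = (2*(4 + 5))*118 + 0*(5 + 0) = (2*9)*118 + 0*5 = 18*118 + 0 = 2124 + 0 = 2124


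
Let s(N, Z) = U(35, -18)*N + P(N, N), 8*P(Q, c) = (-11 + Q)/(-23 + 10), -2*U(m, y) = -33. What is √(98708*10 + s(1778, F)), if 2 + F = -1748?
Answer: √2748345626/52 ≈ 1008.2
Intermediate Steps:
F = -1750 (F = -2 - 1748 = -1750)
U(m, y) = 33/2 (U(m, y) = -½*(-33) = 33/2)
P(Q, c) = 11/104 - Q/104 (P(Q, c) = ((-11 + Q)/(-23 + 10))/8 = ((-11 + Q)/(-13))/8 = ((-11 + Q)*(-1/13))/8 = (11/13 - Q/13)/8 = 11/104 - Q/104)
s(N, Z) = 11/104 + 1715*N/104 (s(N, Z) = 33*N/2 + (11/104 - N/104) = 11/104 + 1715*N/104)
√(98708*10 + s(1778, F)) = √(98708*10 + (11/104 + (1715/104)*1778)) = √(987080 + (11/104 + 1524635/52)) = √(987080 + 3049281/104) = √(105705601/104) = √2748345626/52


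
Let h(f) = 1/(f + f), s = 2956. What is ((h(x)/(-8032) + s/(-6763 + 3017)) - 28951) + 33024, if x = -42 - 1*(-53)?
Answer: 1347765758831/330966592 ≈ 4072.2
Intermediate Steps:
x = 11 (x = -42 + 53 = 11)
h(f) = 1/(2*f)
((h(x)/(-8032) + s/(-6763 + 3017)) - 28951) + 33024 = ((((½)/11)/(-8032) + 2956/(-6763 + 3017)) - 28951) + 33024 = ((((½)*(1/11))*(-1/8032) + 2956/(-3746)) - 28951) + 33024 = (((1/22)*(-1/8032) + 2956*(-1/3746)) - 28951) + 33024 = ((-1/176704 - 1478/1873) - 28951) + 33024 = (-261170385/330966592 - 28951) + 33024 = -9582074975377/330966592 + 33024 = 1347765758831/330966592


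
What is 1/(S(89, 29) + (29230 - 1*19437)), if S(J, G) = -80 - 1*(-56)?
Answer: 1/9769 ≈ 0.00010236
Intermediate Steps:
S(J, G) = -24 (S(J, G) = -80 + 56 = -24)
1/(S(89, 29) + (29230 - 1*19437)) = 1/(-24 + (29230 - 1*19437)) = 1/(-24 + (29230 - 19437)) = 1/(-24 + 9793) = 1/9769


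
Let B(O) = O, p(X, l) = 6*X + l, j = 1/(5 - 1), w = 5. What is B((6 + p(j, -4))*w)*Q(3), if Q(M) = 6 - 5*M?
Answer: -315/2 ≈ -157.50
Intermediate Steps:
j = ¼ (j = 1/4 = ¼ ≈ 0.25000)
p(X, l) = l + 6*X
B((6 + p(j, -4))*w)*Q(3) = ((6 + (-4 + 6*(¼)))*5)*(6 - 5*3) = ((6 + (-4 + 3/2))*5)*(6 - 15) = ((6 - 5/2)*5)*(-9) = ((7/2)*5)*(-9) = (35/2)*(-9) = -315/2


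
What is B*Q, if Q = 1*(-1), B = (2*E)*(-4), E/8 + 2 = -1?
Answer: -192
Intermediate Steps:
E = -24 (E = -16 + 8*(-1) = -16 - 8 = -24)
B = 192 (B = (2*(-24))*(-4) = -48*(-4) = 192)
Q = -1
B*Q = 192*(-1) = -192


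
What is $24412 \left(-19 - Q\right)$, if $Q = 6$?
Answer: $-610300$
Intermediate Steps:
$24412 \left(-19 - Q\right) = 24412 \left(-19 - 6\right) = 24412 \left(-25\right) = -610300$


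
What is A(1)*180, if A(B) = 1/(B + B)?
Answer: 90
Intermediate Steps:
A(B) = 1/(2*B)
A(1)*180 = ((1/2)/1)*180 = ((1/2)*1)*180 = (1/2)*180 = 90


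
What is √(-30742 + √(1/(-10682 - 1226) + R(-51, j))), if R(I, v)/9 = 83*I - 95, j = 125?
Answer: √(-1089807466072 + 5954*I*√1380852921409)/5954 ≈ 0.56282 + 175.33*I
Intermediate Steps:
R(I, v) = -855 + 747*I (R(I, v) = 9*(83*I - 95) = 9*(-95 + 83*I) = -855 + 747*I)
√(-30742 + √(1/(-10682 - 1226) + R(-51, j))) = √(-30742 + √(1/(-10682 - 1226) + (-855 + 747*(-51)))) = √(-30742 + √(1/(-11908) + (-855 - 38097))) = √(-30742 + √(-1/11908 - 38952)) = √(-30742 + √(-463840417/11908)) = √(-30742 + I*√1380852921409/5954)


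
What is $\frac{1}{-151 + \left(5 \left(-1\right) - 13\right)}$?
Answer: $- \frac{1}{169} \approx -0.0059172$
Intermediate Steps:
$\frac{1}{-151 + \left(5 \left(-1\right) - 13\right)} = \frac{1}{-151 - 18} = \frac{1}{-169} = - \frac{1}{169}$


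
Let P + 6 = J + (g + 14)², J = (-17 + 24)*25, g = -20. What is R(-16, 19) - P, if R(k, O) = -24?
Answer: -229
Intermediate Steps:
J = 175 (J = 7*25 = 175)
P = 205 (P = -6 + (175 + (-20 + 14)²) = -6 + (175 + (-6)²) = -6 + (175 + 36) = -6 + 211 = 205)
R(-16, 19) - P = -24 - 1*205 = -24 - 205 = -229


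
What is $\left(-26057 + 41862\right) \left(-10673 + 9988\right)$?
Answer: $-10826425$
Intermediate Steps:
$\left(-26057 + 41862\right) \left(-10673 + 9988\right) = 15805 \left(-685\right) = -10826425$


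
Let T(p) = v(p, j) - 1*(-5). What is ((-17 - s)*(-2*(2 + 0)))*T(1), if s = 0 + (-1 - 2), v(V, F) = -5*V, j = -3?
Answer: 0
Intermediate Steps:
T(p) = 5 - 5*p (T(p) = -5*p - 1*(-5) = -5*p + 5 = 5 - 5*p)
s = -3 (s = 0 - 3 = -3)
((-17 - s)*(-2*(2 + 0)))*T(1) = ((-17 - 1*(-3))*(-2*(2 + 0)))*(5 - 5*1) = ((-17 + 3)*(-2*2))*(5 - 5) = -14*(-4)*0 = 56*0 = 0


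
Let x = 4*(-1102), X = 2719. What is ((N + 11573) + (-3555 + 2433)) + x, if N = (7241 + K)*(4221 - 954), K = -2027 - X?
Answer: 8157208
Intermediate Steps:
K = -4746 (K = -2027 - 1*2719 = -2027 - 2719 = -4746)
N = 8151165 (N = (7241 - 4746)*(4221 - 954) = 2495*3267 = 8151165)
x = -4408
((N + 11573) + (-3555 + 2433)) + x = ((8151165 + 11573) + (-3555 + 2433)) - 4408 = (8162738 - 1122) - 4408 = 8161616 - 4408 = 8157208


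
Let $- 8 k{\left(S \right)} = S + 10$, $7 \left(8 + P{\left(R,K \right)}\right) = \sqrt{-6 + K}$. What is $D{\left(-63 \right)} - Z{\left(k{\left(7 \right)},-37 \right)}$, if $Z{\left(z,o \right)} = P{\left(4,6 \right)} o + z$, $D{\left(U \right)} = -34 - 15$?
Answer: $- \frac{2743}{8} \approx -342.88$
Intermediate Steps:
$D{\left(U \right)} = -49$ ($D{\left(U \right)} = -34 - 15 = -49$)
$P{\left(R,K \right)} = -8 + \frac{\sqrt{-6 + K}}{7}$
$k{\left(S \right)} = - \frac{5}{4} - \frac{S}{8}$ ($k{\left(S \right)} = - \frac{S + 10}{8} = - \frac{10 + S}{8} = - \frac{5}{4} - \frac{S}{8}$)
$Z{\left(z,o \right)} = z - 8 o$ ($Z{\left(z,o \right)} = \left(-8 + \frac{\sqrt{-6 + 6}}{7}\right) o + z = \left(-8 + \frac{\sqrt{0}}{7}\right) o + z = \left(-8 + \frac{1}{7} \cdot 0\right) o + z = \left(-8 + 0\right) o + z = - 8 o + z = z - 8 o$)
$D{\left(-63 \right)} - Z{\left(k{\left(7 \right)},-37 \right)} = -49 - \left(\left(- \frac{5}{4} - \frac{7}{8}\right) - -296\right) = -49 - \left(\left(- \frac{5}{4} - \frac{7}{8}\right) + 296\right) = -49 - \left(- \frac{17}{8} + 296\right) = -49 - \frac{2351}{8} = - \frac{2743}{8}$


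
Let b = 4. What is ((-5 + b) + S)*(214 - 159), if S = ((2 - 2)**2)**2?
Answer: -55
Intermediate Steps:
S = 0 (S = (0**2)**2 = 0**2 = 0)
((-5 + b) + S)*(214 - 159) = ((-5 + 4) + 0)*(214 - 159) = (-1 + 0)*55 = -1*55 = -55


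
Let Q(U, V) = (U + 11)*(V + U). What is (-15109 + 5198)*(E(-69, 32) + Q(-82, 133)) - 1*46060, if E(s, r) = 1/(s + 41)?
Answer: 1003576699/28 ≈ 3.5842e+7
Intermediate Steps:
Q(U, V) = (11 + U)*(U + V)
E(s, r) = 1/(41 + s)
(-15109 + 5198)*(E(-69, 32) + Q(-82, 133)) - 1*46060 = (-15109 + 5198)*(1/(41 - 69) + ((-82)² + 11*(-82) + 11*133 - 82*133)) - 1*46060 = -9911*(1/(-28) + (6724 - 902 + 1463 - 10906)) - 46060 = -9911*(-1/28 - 3621) - 46060 = -9911*(-101389/28) - 46060 = 1004866379/28 - 46060 = 1003576699/28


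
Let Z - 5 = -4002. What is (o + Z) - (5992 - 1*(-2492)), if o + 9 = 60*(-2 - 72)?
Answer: -16930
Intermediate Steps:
o = -4449 (o = -9 + 60*(-2 - 72) = -9 + 60*(-74) = -9 - 4440 = -4449)
Z = -3997 (Z = 5 - 4002 = -3997)
(o + Z) - (5992 - 1*(-2492)) = (-4449 - 3997) - (5992 - 1*(-2492)) = -8446 - (5992 + 2492) = -8446 - 1*8484 = -8446 - 8484 = -16930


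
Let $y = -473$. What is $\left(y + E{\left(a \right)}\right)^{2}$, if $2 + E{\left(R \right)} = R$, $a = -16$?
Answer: $241081$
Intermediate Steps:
$E{\left(R \right)} = -2 + R$
$\left(y + E{\left(a \right)}\right)^{2} = \left(-473 - 18\right)^{2} = \left(-491\right)^{2} = 241081$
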